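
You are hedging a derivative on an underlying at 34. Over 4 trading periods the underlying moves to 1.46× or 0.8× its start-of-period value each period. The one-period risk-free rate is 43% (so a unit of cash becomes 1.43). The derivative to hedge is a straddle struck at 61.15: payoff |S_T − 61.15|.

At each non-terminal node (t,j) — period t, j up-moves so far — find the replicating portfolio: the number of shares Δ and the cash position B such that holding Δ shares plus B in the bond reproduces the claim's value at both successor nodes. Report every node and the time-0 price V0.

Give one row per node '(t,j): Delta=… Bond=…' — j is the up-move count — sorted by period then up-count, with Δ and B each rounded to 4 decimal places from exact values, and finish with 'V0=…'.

(0,0): Delta=0.9403 Bond=-12.5066
(1,0): Delta=0.1666 Bond=3.1603
(1,1): Delta=0.9605 Bond=-18.8865
(2,0): Delta=-1.0000 Bond=29.9037
(2,1): Delta=0.1970 Bond=3.3105
(2,2): Delta=0.9804 Bond=-28.4515
(3,0): Delta=-1.0000 Bond=42.7622
(3,1): Delta=-1.0000 Bond=42.7622
(3,2): Delta=0.2282 Bond=2.9231
(3,3): Delta=1.0000 Bond=-42.7622
V0=19.4625

Risk-neutral probability p* = (R−d)/(u−d) = (1.43−0.8)/(1.46−0.8) = 0.9545.
At expiry t=4: V(4,0)=47.2236, V(4,1)=35.7343, V(4,2)=14.7664, V(4,3)=23.5001, V(4,4)=93.3364
(3,0): S=17.4080. Δ = (V_up−V_dn)/(S_up−S_dn) = (35.7343−47.2236)/(25.4157−13.9264) = -1.0000. V = [p*·35.7343 + (1−p*)·47.2236]/1.43 = 25.3542. B = V − Δ·S = 42.7622.
(3,1): S=31.7696. Δ = (V_up−V_dn)/(S_up−S_dn) = (14.7664−35.7343)/(46.3836−25.4157) = -1.0000. V = [p*·14.7664 + (1−p*)·35.7343]/1.43 = 10.9926. B = V − Δ·S = 42.7622.
(3,2): S=57.9795. Δ = (V_up−V_dn)/(S_up−S_dn) = (23.5001−14.7664)/(84.6501−46.3836) = 0.2282. V = [p*·23.5001 + (1−p*)·14.7664]/1.43 = 16.1560. B = V − Δ·S = 2.9231.
(3,3): S=105.8126. Δ = (V_up−V_dn)/(S_up−S_dn) = (93.3364−23.5001)/(154.4864−84.6501) = 1.0000. V = [p*·93.3364 + (1−p*)·23.5001]/1.43 = 63.0504. B = V − Δ·S = -42.7622.
(2,0): S=21.7600. Δ = (V_up−V_dn)/(S_up−S_dn) = (10.9926−25.3542)/(31.7696−17.4080) = -1.0000. V = [p*·10.9926 + (1−p*)·25.3542]/1.43 = 8.1437. B = V − Δ·S = 29.9037.
(2,1): S=39.7120. Δ = (V_up−V_dn)/(S_up−S_dn) = (16.1560−10.9926)/(57.9795−31.7696) = 0.1970. V = [p*·16.1560 + (1−p*)·10.9926]/1.43 = 11.1338. B = V − Δ·S = 3.3105.
(2,2): S=72.4744. Δ = (V_up−V_dn)/(S_up−S_dn) = (63.0504−16.1560)/(105.8126−57.9795) = 0.9804. V = [p*·63.0504 + (1−p*)·16.1560]/1.43 = 42.6006. B = V − Δ·S = -28.4515.
(1,0): S=27.2000. Δ = (V_up−V_dn)/(S_up−S_dn) = (11.1338−8.1437)/(39.7120−21.7600) = 0.1666. V = [p*·11.1338 + (1−p*)·8.1437]/1.43 = 7.6908. B = V − Δ·S = 3.1603.
(1,1): S=49.6400. Δ = (V_up−V_dn)/(S_up−S_dn) = (42.6006−11.1338)/(72.4744−39.7120) = 0.9605. V = [p*·42.6006 + (1−p*)·11.1338]/1.43 = 28.7904. B = V − Δ·S = -18.8865.
(0,0): S=34.0000. Δ = (V_up−V_dn)/(S_up−S_dn) = (28.7904−7.6908)/(49.6400−27.2000) = 0.9403. V = [p*·28.7904 + (1−p*)·7.6908]/1.43 = 19.4625. B = V − Δ·S = -12.5066.
Check: Δ(0,0)·S0 + B(0,0) = 19.4625 = V0.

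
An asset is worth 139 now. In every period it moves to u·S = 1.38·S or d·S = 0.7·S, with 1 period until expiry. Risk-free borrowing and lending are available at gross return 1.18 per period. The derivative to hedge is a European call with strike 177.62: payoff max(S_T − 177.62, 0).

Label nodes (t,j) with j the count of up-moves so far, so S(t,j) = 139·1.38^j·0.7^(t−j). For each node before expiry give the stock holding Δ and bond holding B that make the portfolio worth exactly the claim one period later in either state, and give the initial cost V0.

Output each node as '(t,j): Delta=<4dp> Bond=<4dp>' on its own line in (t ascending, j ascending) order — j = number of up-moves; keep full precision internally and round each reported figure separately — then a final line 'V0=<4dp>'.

(0,0): Delta=0.1502 Bond=-12.3878
V0=8.4945

No-arbitrage ⇒ martingale measure with p* = (R−d)/(u−d) = 0.7059.
Terminal values V(1,·): V(1,0)=0.0000, V(1,1)=14.2000
  t=0,j=0: stock 139.0000 → up 191.8200 (V=14.2000), down 97.3000 (V=0.0000). Price 8.4945; hedge Δ=0.1502, bond B=-12.3878.
Check: Δ(0,0)·S0 + B(0,0) = 8.4945 = V0.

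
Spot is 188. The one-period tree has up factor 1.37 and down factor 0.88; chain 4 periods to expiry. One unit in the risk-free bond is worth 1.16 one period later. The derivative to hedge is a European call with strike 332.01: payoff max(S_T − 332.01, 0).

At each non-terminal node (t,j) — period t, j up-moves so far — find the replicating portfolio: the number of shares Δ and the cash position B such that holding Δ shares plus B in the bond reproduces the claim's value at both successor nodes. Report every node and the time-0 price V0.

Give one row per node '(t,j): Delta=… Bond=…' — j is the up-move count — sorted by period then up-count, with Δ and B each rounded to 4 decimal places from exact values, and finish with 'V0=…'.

(0,0): Delta=0.5801 Bond=-73.1047
(1,0): Delta=0.2796 Bond=-35.0880
(1,1): Delta=0.7248 Bond=-122.0866
(2,0): Delta=0.0000 Bond=0.0000
(2,1): Delta=0.4143 Bond=-71.2286
(2,2): Delta=0.8744 Bond=-194.4143
(3,0): Delta=0.0000 Bond=0.0000
(3,1): Delta=0.0000 Bond=0.0000
(3,2): Delta=0.6138 Bond=-144.5941
(3,3): Delta=1.0000 Bond=-286.2155
V0=35.9474

Under the risk-neutral measure, an up-move has probability p* = (R−d)/(u−d) = 0.5714 and values discount at R = 1.16.
Terminal payoffs: V(4,0)=0.0000, V(4,1)=0.0000, V(4,2)=0.0000, V(4,3)=93.3946, V(4,4)=330.2677
  t=3,j=0: stock 128.1167 → up 175.5199 (V=0.0000), down 112.7427 (V=0.0000). Price 0.0000; hedge Δ=0.0000, bond B=0.0000.
  t=3,j=1: stock 199.4545 → up 273.2526 (V=0.0000), down 175.5199 (V=0.0000). Price 0.0000; hedge Δ=0.0000, bond B=0.0000.
  t=3,j=2: stock 310.5143 → up 425.4046 (V=93.3946), down 273.2526 (V=0.0000). Price 46.0072; hedge Δ=0.6138, bond B=-144.5941.
  t=3,j=3: stock 483.4144 → up 662.2777 (V=330.2677), down 425.4046 (V=93.3946). Price 197.1988; hedge Δ=1.0000, bond B=-286.2155.
  t=2,j=0: stock 145.5872 → up 199.4545 (V=0.0000), down 128.1167 (V=0.0000). Price 0.0000; hedge Δ=0.0000, bond B=0.0000.
  t=2,j=1: stock 226.6528 → up 310.5143 (V=46.0072), down 199.4545 (V=0.0000). Price 22.6637; hedge Δ=0.4143, bond B=-71.2286.
  t=2,j=2: stock 352.8572 → up 483.4144 (V=197.1988), down 310.5143 (V=46.0072). Price 114.1400; hedge Δ=0.8744, bond B=-194.4143.
  t=1,j=0: stock 165.4400 → up 226.6528 (V=22.6637), down 145.5872 (V=0.0000). Price 11.1644; hedge Δ=0.2796, bond B=-35.0880.
  t=1,j=1: stock 257.5600 → up 352.8572 (V=114.1400), down 226.6528 (V=22.6637). Price 64.5999; hedge Δ=0.7248, bond B=-122.0866.
  t=0,j=0: stock 188.0000 → up 257.5600 (V=64.5999), down 165.4400 (V=11.1644). Price 35.9474; hedge Δ=0.5801, bond B=-73.1047.
Self-financing check: at every node Δ·S+B equals the discounted successor values.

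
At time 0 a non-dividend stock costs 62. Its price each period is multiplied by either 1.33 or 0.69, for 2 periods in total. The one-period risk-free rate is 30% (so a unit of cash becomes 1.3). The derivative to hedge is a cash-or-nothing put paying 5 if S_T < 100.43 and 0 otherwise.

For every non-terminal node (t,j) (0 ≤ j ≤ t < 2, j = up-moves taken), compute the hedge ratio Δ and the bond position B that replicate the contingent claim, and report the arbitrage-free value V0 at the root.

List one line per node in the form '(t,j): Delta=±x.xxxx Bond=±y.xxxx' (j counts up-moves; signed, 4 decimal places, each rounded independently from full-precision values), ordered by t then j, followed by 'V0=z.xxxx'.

(0,0): Delta=-0.0924 Bond=5.9988
(1,0): Delta=0.0000 Bond=3.8462
(1,1): Delta=-0.0947 Bond=7.9928
V0=0.2709

Under the risk-neutral measure, an up-move has probability p* = (R−d)/(u−d) = 0.9531 and values discount at R = 1.3.
Payoff layer (t=2): V(2,0)=5.0000, V(2,1)=5.0000, V(2,2)=0.0000
Node (1,0) S=42.7800: V=(p*·5.0000+(1−p*)·5.0000)/1.3=3.8462; Δ=(5.0000−5.0000)/(56.8974−29.5182)=0.0000; B=V−Δ·S=3.8462
Node (1,1) S=82.4600: V=(p*·0.0000+(1−p*)·5.0000)/1.3=0.1803; Δ=(0.0000−5.0000)/(109.6718−56.8974)=-0.0947; B=V−Δ·S=7.9928
Node (0,0) S=62.0000: V=(p*·0.1803+(1−p*)·3.8462)/1.3=0.2709; Δ=(0.1803−3.8462)/(82.4600−42.7800)=-0.0924; B=V−Δ·S=5.9988
Check: Δ(0,0)·S0 + B(0,0) = 0.2709 = V0.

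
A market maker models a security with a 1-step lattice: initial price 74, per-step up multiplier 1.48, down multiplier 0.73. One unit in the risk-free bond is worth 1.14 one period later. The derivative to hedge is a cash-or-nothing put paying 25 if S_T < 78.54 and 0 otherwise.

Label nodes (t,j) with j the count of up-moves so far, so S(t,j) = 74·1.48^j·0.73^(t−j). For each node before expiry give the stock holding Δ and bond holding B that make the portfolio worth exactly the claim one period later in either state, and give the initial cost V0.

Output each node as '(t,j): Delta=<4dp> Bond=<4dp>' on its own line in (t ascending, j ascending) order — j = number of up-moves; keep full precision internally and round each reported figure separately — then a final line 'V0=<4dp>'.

(0,0): Delta=-0.4505 Bond=43.2749
V0=9.9415

Under the risk-neutral measure, an up-move has probability p* = (R−d)/(u−d) = 0.5467 and values discount at R = 1.14.
Payoff layer (t=1): V(1,0)=25.0000, V(1,1)=0.0000
  t=0,j=0: stock 74.0000 → up 109.5200 (V=0.0000), down 54.0200 (V=25.0000). Price 9.9415; hedge Δ=-0.4505, bond B=43.2749.
Check: Δ(0,0)·S0 + B(0,0) = 9.9415 = V0.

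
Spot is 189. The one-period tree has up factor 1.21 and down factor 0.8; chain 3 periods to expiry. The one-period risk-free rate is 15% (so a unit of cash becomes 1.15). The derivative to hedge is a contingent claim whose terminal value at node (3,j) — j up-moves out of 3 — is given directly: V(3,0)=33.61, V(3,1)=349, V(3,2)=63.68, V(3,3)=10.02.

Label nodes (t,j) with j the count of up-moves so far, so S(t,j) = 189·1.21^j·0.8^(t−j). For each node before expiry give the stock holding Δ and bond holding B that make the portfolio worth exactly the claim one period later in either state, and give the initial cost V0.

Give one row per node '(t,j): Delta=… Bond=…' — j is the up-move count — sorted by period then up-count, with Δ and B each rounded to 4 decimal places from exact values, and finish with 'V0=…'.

Under the risk-neutral measure, an up-move has probability p* = (R−d)/(u−d) = 0.8537 and values discount at R = 1.15.
Terminal payoffs: V(3,0)=33.6100, V(3,1)=349.0000, V(3,2)=63.6800, V(3,3)=10.0200
(2,0): S=120.9600. Δ = (V_up−V_dn)/(S_up−S_dn) = (349.0000−33.6100)/(146.3616−96.7680) = 6.3595. V = [p*·349.0000 + (1−p*)·33.6100]/1.15 = 263.3438. B = V − Δ·S = -505.9001.
(2,1): S=182.9520. Δ = (V_up−V_dn)/(S_up−S_dn) = (63.6800−349.0000)/(221.3719−146.3616) = -3.8037. V = [p*·63.6800 + (1−p*)·349.0000]/1.15 = 91.6819. B = V − Δ·S = 787.5843.
(2,2): S=276.7149. Δ = (V_up−V_dn)/(S_up−S_dn) = (10.0200−63.6800)/(334.8250−221.3719) = -0.4730. V = [p*·10.0200 + (1−p*)·63.6800]/1.15 = 15.5415. B = V − Δ·S = 146.4195.
(1,0): S=151.2000. Δ = (V_up−V_dn)/(S_up−S_dn) = (91.6819−263.3438)/(182.9520−120.9600) = -2.7691. V = [p*·91.6819 + (1−p*)·263.3438]/1.15 = 101.5679. B = V − Δ·S = 520.2556.
(1,1): S=228.6900. Δ = (V_up−V_dn)/(S_up−S_dn) = (15.5415−91.6819)/(276.7149−182.9520) = -0.8121. V = [p*·15.5415 + (1−p*)·91.6819]/1.15 = 23.2034. B = V − Δ·S = 208.9117.
(0,0): S=189.0000. Δ = (V_up−V_dn)/(S_up−S_dn) = (23.2034−101.5679)/(228.6900−151.2000) = -1.0113. V = [p*·23.2034 + (1−p*)·101.5679]/1.15 = 30.1491. B = V − Δ·S = 221.2820.
Root portfolio cost Δ·189+B reproduces V0=30.1491.

(0,0): Delta=-1.0113 Bond=221.2820
(1,0): Delta=-2.7691 Bond=520.2556
(1,1): Delta=-0.8121 Bond=208.9117
(2,0): Delta=6.3595 Bond=-505.9001
(2,1): Delta=-3.8037 Bond=787.5843
(2,2): Delta=-0.4730 Bond=146.4195
V0=30.1491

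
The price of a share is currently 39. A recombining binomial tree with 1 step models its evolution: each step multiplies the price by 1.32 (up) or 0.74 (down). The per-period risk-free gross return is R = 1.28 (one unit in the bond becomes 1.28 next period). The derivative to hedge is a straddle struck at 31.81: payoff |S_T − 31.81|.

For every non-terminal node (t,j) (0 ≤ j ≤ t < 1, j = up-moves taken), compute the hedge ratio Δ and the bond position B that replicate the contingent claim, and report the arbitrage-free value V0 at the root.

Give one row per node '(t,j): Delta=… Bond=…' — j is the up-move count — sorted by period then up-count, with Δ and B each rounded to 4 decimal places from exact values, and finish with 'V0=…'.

Since d<R<u, set p* = (R−d)/(u−d) = 0.9310; price each node as the discounted p*-expectation of its children.
Terminal payoffs: V(1,0)=2.9500, V(1,1)=19.6700
  t=0,j=0: stock 39.0000 → up 51.4800 (V=19.6700), down 28.8600 (V=2.9500). Price 14.4663; hedge Δ=0.7392, bond B=-14.3613.
Root portfolio cost Δ·39+B reproduces V0=14.4663.

(0,0): Delta=0.7392 Bond=-14.3613
V0=14.4663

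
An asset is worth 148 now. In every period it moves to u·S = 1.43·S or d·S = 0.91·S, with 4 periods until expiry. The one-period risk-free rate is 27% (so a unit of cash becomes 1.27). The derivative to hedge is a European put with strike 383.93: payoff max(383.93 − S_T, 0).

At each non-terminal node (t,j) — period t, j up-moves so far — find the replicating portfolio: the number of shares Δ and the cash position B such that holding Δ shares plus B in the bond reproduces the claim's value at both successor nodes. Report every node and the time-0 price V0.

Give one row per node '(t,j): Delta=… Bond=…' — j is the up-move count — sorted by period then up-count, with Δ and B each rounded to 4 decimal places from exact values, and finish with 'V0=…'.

(0,0): Delta=-0.4985 Bond=95.6657
(1,0): Delta=-0.9580 Bond=183.3761
(1,1): Delta=-0.3686 Bond=93.9929
(2,0): Delta=-1.0000 Bond=238.0371
(2,1): Delta=-0.9461 Bond=230.5990
(2,2): Delta=-0.2052 Bond=69.9364
(3,0): Delta=-1.0000 Bond=302.3071
(3,1): Delta=-1.0000 Bond=302.3071
(3,2): Delta=-0.9309 Bond=288.6623
(3,3): Delta=0.0000 Bond=0.0000
V0=21.8848

Risk-neutral probability p* = (R−d)/(u−d) = (1.27−0.91)/(1.43−0.91) = 0.6923.
Terminal payoffs: V(4,0)=282.4391, V(4,1)=224.4442, V(4,2)=133.3095, V(4,3)=0.0000, V(4,4)=0.0000
Node (3,0) S=111.5285: V=(p*·224.4442+(1−p*)·282.4391)/1.27=190.7786; Δ=(224.4442−282.4391)/(159.4858−101.4909)=-1.0000; B=V−Δ·S=302.3071
Node (3,1) S=175.2591: V=(p*·133.3095+(1−p*)·224.4442)/1.27=127.0480; Δ=(133.3095−224.4442)/(250.6205−159.4858)=-1.0000; B=V−Δ·S=302.3071
Node (3,2) S=275.4071: V=(p*·0.0000+(1−p*)·133.3095)/1.27=32.2979; Δ=(0.0000−133.3095)/(393.8322−250.6205)=-0.9309; B=V−Δ·S=288.6623
Node (3,3) S=432.7826: V=(p*·0.0000+(1−p*)·0.0000)/1.27=0.0000; Δ=(0.0000−0.0000)/(618.8792−393.8322)=0.0000; B=V−Δ·S=0.0000
Node (2,0) S=122.5588: V=(p*·127.0480+(1−p*)·190.7786)/1.27=115.4783; Δ=(127.0480−190.7786)/(175.2591−111.5285)=-1.0000; B=V−Δ·S=238.0371
Node (2,1) S=192.5924: V=(p*·32.2979+(1−p*)·127.0480)/1.27=48.3872; Δ=(32.2979−127.0480)/(275.4071−175.2591)=-0.9461; B=V−Δ·S=230.5990
Node (2,2) S=302.6452: V=(p*·0.0000+(1−p*)·32.2979)/1.27=7.8250; Δ=(0.0000−32.2979)/(432.7826−275.4071)=-0.2052; B=V−Δ·S=69.9364
Node (1,0) S=134.6800: V=(p*·48.3872+(1−p*)·115.4783)/1.27=54.3548; Δ=(48.3872−115.4783)/(192.5924−122.5588)=-0.9580; B=V−Δ·S=183.3761
Node (1,1) S=211.6400: V=(p*·7.8250+(1−p*)·48.3872)/1.27=15.9888; Δ=(7.8250−48.3872)/(302.6452−192.5924)=-0.3686; B=V−Δ·S=93.9929
Node (0,0) S=148.0000: V=(p*·15.9888+(1−p*)·54.3548)/1.27=21.8848; Δ=(15.9888−54.3548)/(211.6400−134.6800)=-0.4985; B=V−Δ·S=95.6657
Check: Δ(0,0)·S0 + B(0,0) = 21.8848 = V0.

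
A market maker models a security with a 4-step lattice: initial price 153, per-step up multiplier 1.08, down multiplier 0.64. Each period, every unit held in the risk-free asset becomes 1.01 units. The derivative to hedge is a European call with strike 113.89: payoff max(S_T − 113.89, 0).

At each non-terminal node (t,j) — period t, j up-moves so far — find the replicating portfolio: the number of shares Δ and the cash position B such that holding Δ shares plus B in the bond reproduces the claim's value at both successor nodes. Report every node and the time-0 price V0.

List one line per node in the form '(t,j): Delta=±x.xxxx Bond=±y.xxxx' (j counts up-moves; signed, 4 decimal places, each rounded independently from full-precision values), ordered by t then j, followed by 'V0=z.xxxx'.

(0,0): Delta=0.7731 Bond=-69.5431
(1,0): Delta=0.1522 Bond=-9.4449
(1,1): Delta=0.8427 Bond=-81.7401
(2,0): Delta=0.0000 Bond=0.0000
(2,1): Delta=0.1693 Bond=-11.3441
(2,2): Delta=0.9182 Bond=-96.0303
(3,0): Delta=0.0000 Bond=0.0000
(3,1): Delta=0.0000 Bond=0.0000
(3,2): Delta=0.1883 Bond=-13.6252
(3,3): Delta=1.0000 Bond=-112.7624
V0=48.7364

Under the risk-neutral measure, an up-move has probability p* = (R−d)/(u−d) = 0.8409 and values discount at R = 1.01.
Payoff layer (t=4): V(4,0)=0.0000, V(4,1)=0.0000, V(4,2)=0.0000, V(4,3)=9.4610, V(4,4)=94.2648
(3,0): S=40.1080. Δ = (V_up−V_dn)/(S_up−S_dn) = (0.0000−0.0000)/(43.3167−25.6691) = 0.0000. V = [p*·0.0000 + (1−p*)·0.0000]/1.01 = 0.0000. B = V − Δ·S = 0.0000.
(3,1): S=67.6823. Δ = (V_up−V_dn)/(S_up−S_dn) = (0.0000−0.0000)/(73.0969−43.3167) = 0.0000. V = [p*·0.0000 + (1−p*)·0.0000]/1.01 = 0.0000. B = V − Δ·S = 0.0000.
(3,2): S=114.2139. Δ = (V_up−V_dn)/(S_up−S_dn) = (9.4610−0.0000)/(123.3510−73.0969) = 0.1883. V = [p*·9.4610 + (1−p*)·0.0000]/1.01 = 7.8771. B = V − Δ·S = -13.6252.
(3,3): S=192.7359. Δ = (V_up−V_dn)/(S_up−S_dn) = (94.2648−9.4610)/(208.1548−123.3510) = 1.0000. V = [p*·94.2648 + (1−p*)·9.4610]/1.01 = 79.9736. B = V − Δ·S = -112.7624.
(2,0): S=62.6688. Δ = (V_up−V_dn)/(S_up−S_dn) = (0.0000−0.0000)/(67.6823−40.1080) = 0.0000. V = [p*·0.0000 + (1−p*)·0.0000]/1.01 = 0.0000. B = V − Δ·S = 0.0000.
(2,1): S=105.7536. Δ = (V_up−V_dn)/(S_up−S_dn) = (7.8771−0.0000)/(114.2139−67.6823) = 0.1693. V = [p*·7.8771 + (1−p*)·0.0000]/1.01 = 6.5583. B = V − Δ·S = -11.3441.
(2,2): S=178.4592. Δ = (V_up−V_dn)/(S_up−S_dn) = (79.9736−7.8771)/(192.7359−114.2139) = 0.9182. V = [p*·79.9736 + (1−p*)·7.8771]/1.01 = 67.8254. B = V − Δ·S = -96.0303.
(1,0): S=97.9200. Δ = (V_up−V_dn)/(S_up−S_dn) = (6.5583−0.0000)/(105.7536−62.6688) = 0.1522. V = [p*·6.5583 + (1−p*)·0.0000]/1.01 = 5.4603. B = V − Δ·S = -9.4449.
(1,1): S=165.2400. Δ = (V_up−V_dn)/(S_up−S_dn) = (67.8254−6.5583)/(178.4592−105.7536) = 0.8427. V = [p*·67.8254 + (1−p*)·6.5583]/1.01 = 57.5033. B = V − Δ·S = -81.7401.
(0,0): S=153.0000. Δ = (V_up−V_dn)/(S_up−S_dn) = (57.5033−5.4603)/(165.2400−97.9200) = 0.7731. V = [p*·57.5033 + (1−p*)·5.4603]/1.01 = 48.7364. B = V − Δ·S = -69.5431.
Root portfolio cost Δ·153+B reproduces V0=48.7364.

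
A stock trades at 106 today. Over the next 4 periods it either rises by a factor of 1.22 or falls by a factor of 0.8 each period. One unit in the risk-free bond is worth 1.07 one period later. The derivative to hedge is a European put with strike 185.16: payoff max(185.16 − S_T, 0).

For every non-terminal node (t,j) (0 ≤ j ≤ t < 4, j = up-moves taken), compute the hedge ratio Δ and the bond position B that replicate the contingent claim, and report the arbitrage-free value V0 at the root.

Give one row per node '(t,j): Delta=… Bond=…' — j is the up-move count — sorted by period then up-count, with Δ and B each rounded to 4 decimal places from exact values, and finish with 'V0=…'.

(0,0): Delta=-0.7581 Bond=122.0841
(1,0): Delta=-1.0000 Bond=151.1457
(1,1): Delta=-0.6699 Bond=119.2323
(2,0): Delta=-1.0000 Bond=161.7259
(2,1): Delta=-1.0000 Bond=161.7259
(2,2): Delta=-0.5497 Bond=108.6079
(3,0): Delta=-1.0000 Bond=173.0467
(3,1): Delta=-1.0000 Bond=173.0467
(3,2): Delta=-1.0000 Bond=173.0467
(3,3): Delta=-0.3856 Bond=84.6347
V0=41.7288

Risk-neutral probability p* = (R−d)/(u−d) = (1.07−0.8)/(1.22−0.8) = 0.6429.
Terminal values V(4,·): V(4,0)=141.7424, V(4,1)=118.9482, V(4,2)=84.1869, V(4,3)=31.1761, V(4,4)=0.0000
(3,0): S=54.2720. Δ = (V_up−V_dn)/(S_up−S_dn) = (118.9482−141.7424)/(66.2118−43.4176) = -1.0000. V = [p*·118.9482 + (1−p*)·141.7424]/1.07 = 118.7747. B = V − Δ·S = 173.0467.
(3,1): S=82.7648. Δ = (V_up−V_dn)/(S_up−S_dn) = (84.1869−118.9482)/(100.9731−66.2118) = -1.0000. V = [p*·84.1869 + (1−p*)·118.9482]/1.07 = 90.2819. B = V − Δ·S = 173.0467.
(3,2): S=126.2163. Δ = (V_up−V_dn)/(S_up−S_dn) = (31.1761−84.1869)/(153.9839−100.9731) = -1.0000. V = [p*·31.1761 + (1−p*)·84.1869]/1.07 = 46.8304. B = V − Δ·S = 173.0467.
(3,3): S=192.4799. Δ = (V_up−V_dn)/(S_up−S_dn) = (0.0000−31.1761)/(234.8255−153.9839) = -0.3856. V = [p*·0.0000 + (1−p*)·31.1761]/1.07 = 10.4059. B = V − Δ·S = 84.6347.
(2,0): S=67.8400. Δ = (V_up−V_dn)/(S_up−S_dn) = (90.2819−118.7747)/(82.7648−54.2720) = -1.0000. V = [p*·90.2819 + (1−p*)·118.7747]/1.07 = 93.8859. B = V − Δ·S = 161.7259.
(2,1): S=103.4560. Δ = (V_up−V_dn)/(S_up−S_dn) = (46.8304−90.2819)/(126.2163−82.7648) = -1.0000. V = [p*·46.8304 + (1−p*)·90.2819]/1.07 = 58.2699. B = V − Δ·S = 161.7259.
(2,2): S=157.7704. Δ = (V_up−V_dn)/(S_up−S_dn) = (10.4059−46.8304)/(192.4799−126.2163) = -0.5497. V = [p*·10.4059 + (1−p*)·46.8304]/1.07 = 21.8829. B = V − Δ·S = 108.6079.
(1,0): S=84.8000. Δ = (V_up−V_dn)/(S_up−S_dn) = (58.2699−93.8859)/(103.4560−67.8400) = -1.0000. V = [p*·58.2699 + (1−p*)·93.8859]/1.07 = 66.3457. B = V − Δ·S = 151.1457.
(1,1): S=129.3200. Δ = (V_up−V_dn)/(S_up−S_dn) = (21.8829−58.2699)/(157.7704−103.4560) = -0.6699. V = [p*·21.8829 + (1−p*)·58.2699]/1.07 = 32.5965. B = V − Δ·S = 119.2323.
(0,0): S=106.0000. Δ = (V_up−V_dn)/(S_up−S_dn) = (32.5965−66.3457)/(129.3200−84.8000) = -0.7581. V = [p*·32.5965 + (1−p*)·66.3457]/1.07 = 41.7288. B = V − Δ·S = 122.0841.
The time-0 hedge costs 41.7288, which is the no-arbitrage price.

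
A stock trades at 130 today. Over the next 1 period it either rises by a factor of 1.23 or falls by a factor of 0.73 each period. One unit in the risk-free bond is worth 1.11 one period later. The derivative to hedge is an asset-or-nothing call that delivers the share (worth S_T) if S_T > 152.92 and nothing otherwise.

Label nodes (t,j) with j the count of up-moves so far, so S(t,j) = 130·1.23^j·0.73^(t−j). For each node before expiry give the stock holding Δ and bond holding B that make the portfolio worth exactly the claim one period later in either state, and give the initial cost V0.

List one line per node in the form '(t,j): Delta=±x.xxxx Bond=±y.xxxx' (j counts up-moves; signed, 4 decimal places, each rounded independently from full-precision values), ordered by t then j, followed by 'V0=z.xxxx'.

Under the risk-neutral measure, an up-move has probability p* = (R−d)/(u−d) = 0.7600 and values discount at R = 1.11.
Terminal values V(1,·): V(1,0)=0.0000, V(1,1)=159.9000
(0,0): S=130.0000. Δ = (V_up−V_dn)/(S_up−S_dn) = (159.9000−0.0000)/(159.9000−94.9000) = 2.4600. V = [p*·159.9000 + (1−p*)·0.0000]/1.11 = 109.4811. B = V − Δ·S = -210.3189.
Self-financing check: at every node Δ·S+B equals the discounted successor values.

(0,0): Delta=2.4600 Bond=-210.3189
V0=109.4811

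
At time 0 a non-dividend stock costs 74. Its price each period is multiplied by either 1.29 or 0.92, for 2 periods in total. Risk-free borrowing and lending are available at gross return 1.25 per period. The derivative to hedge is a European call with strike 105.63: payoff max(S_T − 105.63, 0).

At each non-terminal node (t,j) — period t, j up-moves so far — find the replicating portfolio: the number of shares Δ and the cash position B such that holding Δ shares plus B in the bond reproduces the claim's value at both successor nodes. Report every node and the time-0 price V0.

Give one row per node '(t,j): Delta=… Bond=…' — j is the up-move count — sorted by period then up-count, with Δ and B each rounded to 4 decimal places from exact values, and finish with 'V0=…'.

(0,0): Delta=0.4564 Bond=-24.8570
(1,0): Delta=0.0000 Bond=0.0000
(1,1): Delta=0.4958 Bond=-34.8375
V0=8.9161

Risk-neutral probability p* = (R−d)/(u−d) = (1.25−0.92)/(1.29−0.92) = 0.8919.
Terminal payoffs: V(2,0)=0.0000, V(2,1)=0.0000, V(2,2)=17.5134
(1,0): S=68.0800. Δ = (V_up−V_dn)/(S_up−S_dn) = (0.0000−0.0000)/(87.8232−62.6336) = 0.0000. V = [p*·0.0000 + (1−p*)·0.0000]/1.25 = 0.0000. B = V − Δ·S = 0.0000.
(1,1): S=95.4600. Δ = (V_up−V_dn)/(S_up−S_dn) = (17.5134−0.0000)/(123.1434−87.8232) = 0.4958. V = [p*·17.5134 + (1−p*)·0.0000]/1.25 = 12.4960. B = V − Δ·S = -34.8375.
(0,0): S=74.0000. Δ = (V_up−V_dn)/(S_up−S_dn) = (12.4960−0.0000)/(95.4600−68.0800) = 0.4564. V = [p*·12.4960 + (1−p*)·0.0000]/1.25 = 8.9161. B = V − Δ·S = -24.8570.
The time-0 hedge costs 8.9161, which is the no-arbitrage price.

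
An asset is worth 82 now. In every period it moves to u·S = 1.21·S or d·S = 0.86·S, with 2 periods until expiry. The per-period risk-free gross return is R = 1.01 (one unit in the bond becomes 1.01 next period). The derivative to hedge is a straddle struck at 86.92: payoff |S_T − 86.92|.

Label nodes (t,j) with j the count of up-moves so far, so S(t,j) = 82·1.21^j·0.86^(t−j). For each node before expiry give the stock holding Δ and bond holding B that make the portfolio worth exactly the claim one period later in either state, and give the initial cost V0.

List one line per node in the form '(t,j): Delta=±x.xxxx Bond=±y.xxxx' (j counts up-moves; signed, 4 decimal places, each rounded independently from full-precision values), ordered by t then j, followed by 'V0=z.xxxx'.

The replicating-portfolio and risk-neutral prices coincide; use p* = (1.01−0.86)/(1.21−0.86) = 0.4286 for the latter.
Terminal values V(2,·): V(2,0)=26.2728, V(2,1)=1.5908, V(2,2)=33.1362
(1,0): S=70.5200. Δ = (V_up−V_dn)/(S_up−S_dn) = (1.5908−26.2728)/(85.3292−60.6472) = -1.0000. V = [p*·1.5908 + (1−p*)·26.2728]/1.01 = 15.5394. B = V − Δ·S = 86.0594.
(1,1): S=99.2200. Δ = (V_up−V_dn)/(S_up−S_dn) = (33.1362−1.5908)/(120.0562−85.3292) = 0.9084. V = [p*·33.1362 + (1−p*)·1.5908]/1.01 = 14.9607. B = V − Δ·S = -75.1691.
(0,0): S=82.0000. Δ = (V_up−V_dn)/(S_up−S_dn) = (14.9607−15.5394)/(99.2200−70.5200) = -0.0202. V = [p*·14.9607 + (1−p*)·15.5394]/1.01 = 15.1400. B = V − Δ·S = 16.7936.
Check: Δ(0,0)·S0 + B(0,0) = 15.1400 = V0.

(0,0): Delta=-0.0202 Bond=16.7936
(1,0): Delta=-1.0000 Bond=86.0594
(1,1): Delta=0.9084 Bond=-75.1691
V0=15.1400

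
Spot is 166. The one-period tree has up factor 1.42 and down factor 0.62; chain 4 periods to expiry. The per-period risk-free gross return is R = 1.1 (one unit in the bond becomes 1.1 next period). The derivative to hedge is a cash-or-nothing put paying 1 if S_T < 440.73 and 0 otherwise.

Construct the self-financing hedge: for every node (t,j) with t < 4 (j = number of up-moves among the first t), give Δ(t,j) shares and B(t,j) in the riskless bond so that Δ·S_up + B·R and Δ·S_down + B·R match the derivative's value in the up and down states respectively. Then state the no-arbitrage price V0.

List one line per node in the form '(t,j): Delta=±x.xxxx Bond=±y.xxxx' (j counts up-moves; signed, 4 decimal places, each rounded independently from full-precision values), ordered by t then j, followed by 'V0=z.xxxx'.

(0,0): Delta=-0.0012 Bond=0.7973
(1,0): Delta=0.0000 Bond=0.7513
(1,1): Delta=-0.0016 Bond=0.9609
(2,0): Delta=0.0000 Bond=0.8264
(2,1): Delta=0.0000 Bond=0.8264
(2,2): Delta=-0.0020 Bond=1.2107
(3,0): Delta=0.0000 Bond=0.9091
(3,1): Delta=0.0000 Bond=0.9091
(3,2): Delta=0.0000 Bond=0.9091
(3,3): Delta=-0.0026 Bond=1.6136
V0=0.5945

Since d<R<u, set p* = (R−d)/(u−d) = 0.6000; price each node as the discounted p*-expectation of its children.
Terminal payoffs: V(4,0)=1.0000, V(4,1)=1.0000, V(4,2)=1.0000, V(4,3)=1.0000, V(4,4)=0.0000
(3,0): S=39.5624. Δ = (V_up−V_dn)/(S_up−S_dn) = (1.0000−1.0000)/(56.1787−24.5287) = 0.0000. V = [p*·1.0000 + (1−p*)·1.0000]/1.1 = 0.9091. B = V − Δ·S = 0.9091.
(3,1): S=90.6108. Δ = (V_up−V_dn)/(S_up−S_dn) = (1.0000−1.0000)/(128.6673−56.1787) = 0.0000. V = [p*·1.0000 + (1−p*)·1.0000]/1.1 = 0.9091. B = V − Δ·S = 0.9091.
(3,2): S=207.5279. Δ = (V_up−V_dn)/(S_up−S_dn) = (1.0000−1.0000)/(294.6896−128.6673) = 0.0000. V = [p*·1.0000 + (1−p*)·1.0000]/1.1 = 0.9091. B = V − Δ·S = 0.9091.
(3,3): S=475.3058. Δ = (V_up−V_dn)/(S_up−S_dn) = (0.0000−1.0000)/(674.9342−294.6896) = -0.0026. V = [p*·0.0000 + (1−p*)·1.0000]/1.1 = 0.3636. B = V − Δ·S = 1.6136.
(2,0): S=63.8104. Δ = (V_up−V_dn)/(S_up−S_dn) = (0.9091−0.9091)/(90.6108−39.5624) = 0.0000. V = [p*·0.9091 + (1−p*)·0.9091]/1.1 = 0.8264. B = V − Δ·S = 0.8264.
(2,1): S=146.1464. Δ = (V_up−V_dn)/(S_up−S_dn) = (0.9091−0.9091)/(207.5279−90.6108) = 0.0000. V = [p*·0.9091 + (1−p*)·0.9091]/1.1 = 0.8264. B = V − Δ·S = 0.8264.
(2,2): S=334.7224. Δ = (V_up−V_dn)/(S_up−S_dn) = (0.3636−0.9091)/(475.3058−207.5279) = -0.0020. V = [p*·0.3636 + (1−p*)·0.9091]/1.1 = 0.5289. B = V − Δ·S = 1.2107.
(1,0): S=102.9200. Δ = (V_up−V_dn)/(S_up−S_dn) = (0.8264−0.8264)/(146.1464−63.8104) = 0.0000. V = [p*·0.8264 + (1−p*)·0.8264]/1.1 = 0.7513. B = V − Δ·S = 0.7513.
(1,1): S=235.7200. Δ = (V_up−V_dn)/(S_up−S_dn) = (0.5289−0.8264)/(334.7224−146.1464) = -0.0016. V = [p*·0.5289 + (1−p*)·0.8264]/1.1 = 0.5890. B = V − Δ·S = 0.9609.
(0,0): S=166.0000. Δ = (V_up−V_dn)/(S_up−S_dn) = (0.5890−0.7513)/(235.7200−102.9200) = -0.0012. V = [p*·0.5890 + (1−p*)·0.7513]/1.1 = 0.5945. B = V − Δ·S = 0.7973.
The time-0 hedge costs 0.5945, which is the no-arbitrage price.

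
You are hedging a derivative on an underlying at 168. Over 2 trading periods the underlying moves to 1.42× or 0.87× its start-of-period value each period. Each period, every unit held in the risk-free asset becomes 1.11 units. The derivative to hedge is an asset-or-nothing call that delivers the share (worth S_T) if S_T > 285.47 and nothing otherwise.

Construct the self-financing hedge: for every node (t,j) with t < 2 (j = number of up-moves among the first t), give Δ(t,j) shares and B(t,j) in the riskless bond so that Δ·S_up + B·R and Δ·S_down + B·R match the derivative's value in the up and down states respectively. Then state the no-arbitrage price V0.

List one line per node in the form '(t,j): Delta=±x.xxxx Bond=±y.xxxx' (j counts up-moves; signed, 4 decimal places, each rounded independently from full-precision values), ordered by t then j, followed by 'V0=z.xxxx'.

(0,0): Delta=1.4413 Bond=-189.7777
(1,0): Delta=0.0000 Bond=0.0000
(1,1): Delta=2.5818 Bond=-482.7470
V0=52.3525

No-arbitrage ⇒ martingale measure with p* = (R−d)/(u−d) = 0.4364.
Payoff layer (t=2): V(2,0)=0.0000, V(2,1)=0.0000, V(2,2)=338.7552
(1,0): S=146.1600. Δ = (V_up−V_dn)/(S_up−S_dn) = (0.0000−0.0000)/(207.5472−127.1592) = 0.0000. V = [p*·0.0000 + (1−p*)·0.0000]/1.11 = 0.0000. B = V − Δ·S = 0.0000.
(1,1): S=238.5600. Δ = (V_up−V_dn)/(S_up−S_dn) = (338.7552−0.0000)/(338.7552−207.5472) = 2.5818. V = [p*·338.7552 + (1−p*)·0.0000]/1.11 = 133.1716. B = V − Δ·S = -482.7470.
(0,0): S=168.0000. Δ = (V_up−V_dn)/(S_up−S_dn) = (133.1716−0.0000)/(238.5600−146.1600) = 1.4413. V = [p*·133.1716 + (1−p*)·0.0000]/1.11 = 52.3525. B = V − Δ·S = -189.7777.
The time-0 hedge costs 52.3525, which is the no-arbitrage price.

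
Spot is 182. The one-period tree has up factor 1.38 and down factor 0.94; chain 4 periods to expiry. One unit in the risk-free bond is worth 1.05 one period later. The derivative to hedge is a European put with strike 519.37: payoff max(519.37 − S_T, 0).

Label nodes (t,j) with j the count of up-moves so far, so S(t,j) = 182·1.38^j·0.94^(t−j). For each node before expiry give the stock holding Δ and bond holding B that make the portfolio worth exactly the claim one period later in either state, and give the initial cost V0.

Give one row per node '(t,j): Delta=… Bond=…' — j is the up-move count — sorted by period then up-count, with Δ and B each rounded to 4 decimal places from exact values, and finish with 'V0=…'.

(0,0): Delta=-0.9763 Bond=423.4231
(1,0): Delta=-1.0000 Bond=448.6513
(1,1): Delta=-0.9278 Bond=432.4231
(2,0): Delta=-1.0000 Bond=471.0839
(2,1): Delta=-1.0000 Bond=471.0839
(2,2): Delta=-0.7803 Bond=402.9254
(3,0): Delta=-1.0000 Bond=494.6381
(3,1): Delta=-1.0000 Bond=494.6381
(3,2): Delta=-1.0000 Bond=494.6381
(3,3): Delta=-0.3315 Bond=208.3724
V0=245.7391

Since d<R<u, set p* = (R−d)/(u−d) = 0.2500; price each node as the discounted p*-expectation of its children.
Terminal payoffs: V(4,0)=377.2737, V(4,1)=310.7605, V(4,2)=213.1135, V(4,3)=69.7594, V(4,4)=0.0000
(3,0): S=151.1663. Δ = (V_up−V_dn)/(S_up−S_dn) = (310.7605−377.2737)/(208.6095−142.0963) = -1.0000. V = [p*·310.7605 + (1−p*)·377.2737]/1.05 = 343.4718. B = V − Δ·S = 494.6381.
(3,1): S=221.9250. Δ = (V_up−V_dn)/(S_up−S_dn) = (213.1135−310.7605)/(306.2565−208.6095) = -1.0000. V = [p*·213.1135 + (1−p*)·310.7605]/1.05 = 272.7131. B = V − Δ·S = 494.6381.
(3,2): S=325.8048. Δ = (V_up−V_dn)/(S_up−S_dn) = (69.7594−213.1135)/(449.6106−306.2565) = -1.0000. V = [p*·69.7594 + (1−p*)·213.1135]/1.05 = 168.8333. B = V − Δ·S = 494.6381.
(3,3): S=478.3091. Δ = (V_up−V_dn)/(S_up−S_dn) = (0.0000−69.7594)/(660.0666−449.6106) = -0.3315. V = [p*·0.0000 + (1−p*)·69.7594]/1.05 = 49.8282. B = V − Δ·S = 208.3724.
(2,0): S=160.8152. Δ = (V_up−V_dn)/(S_up−S_dn) = (272.7131−343.4718)/(221.9250−151.1663) = -1.0000. V = [p*·272.7131 + (1−p*)·343.4718]/1.05 = 310.2687. B = V − Δ·S = 471.0839.
(2,1): S=236.0904. Δ = (V_up−V_dn)/(S_up−S_dn) = (168.8333−272.7131)/(325.8048−221.9250) = -1.0000. V = [p*·168.8333 + (1−p*)·272.7131]/1.05 = 234.9935. B = V − Δ·S = 471.0839.
(2,2): S=346.6008. Δ = (V_up−V_dn)/(S_up−S_dn) = (49.8282−168.8333)/(478.3091−325.8048) = -0.7803. V = [p*·49.8282 + (1−p*)·168.8333]/1.05 = 132.4591. B = V − Δ·S = 402.9254.
(1,0): S=171.0800. Δ = (V_up−V_dn)/(S_up−S_dn) = (234.9935−310.2687)/(236.0904−160.8152) = -1.0000. V = [p*·234.9935 + (1−p*)·310.2687]/1.05 = 277.5713. B = V − Δ·S = 448.6513.
(1,1): S=251.1600. Δ = (V_up−V_dn)/(S_up−S_dn) = (132.4591−234.9935)/(346.6008−236.0904) = -0.9278. V = [p*·132.4591 + (1−p*)·234.9935]/1.05 = 199.3904. B = V − Δ·S = 432.4231.
(0,0): S=182.0000. Δ = (V_up−V_dn)/(S_up−S_dn) = (199.3904−277.5713)/(251.1600−171.0800) = -0.9763. V = [p*·199.3904 + (1−p*)·277.5713]/1.05 = 245.7391. B = V − Δ·S = 423.4231.
Each (Δ,B) replicates both successor values, so the strategy is self-financing and V0 is arbitrage-free.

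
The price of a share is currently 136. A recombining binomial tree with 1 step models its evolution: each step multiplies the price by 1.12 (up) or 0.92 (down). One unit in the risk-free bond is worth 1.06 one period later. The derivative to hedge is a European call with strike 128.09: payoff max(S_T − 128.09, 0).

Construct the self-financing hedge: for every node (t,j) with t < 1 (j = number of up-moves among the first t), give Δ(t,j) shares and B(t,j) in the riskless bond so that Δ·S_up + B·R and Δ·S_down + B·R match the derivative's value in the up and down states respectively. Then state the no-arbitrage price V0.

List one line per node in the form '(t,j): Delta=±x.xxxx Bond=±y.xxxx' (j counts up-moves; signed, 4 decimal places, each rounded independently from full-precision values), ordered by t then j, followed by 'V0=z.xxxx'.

(0,0): Delta=0.8908 Bond=-105.1491
V0=16.0009

Under the risk-neutral measure, an up-move has probability p* = (R−d)/(u−d) = 0.7000 and values discount at R = 1.06.
Terminal values V(1,·): V(1,0)=0.0000, V(1,1)=24.2300
(0,0): S=136.0000. Δ = (V_up−V_dn)/(S_up−S_dn) = (24.2300−0.0000)/(152.3200−125.1200) = 0.8908. V = [p*·24.2300 + (1−p*)·0.0000]/1.06 = 16.0009. B = V − Δ·S = -105.1491.
Self-financing check: at every node Δ·S+B equals the discounted successor values.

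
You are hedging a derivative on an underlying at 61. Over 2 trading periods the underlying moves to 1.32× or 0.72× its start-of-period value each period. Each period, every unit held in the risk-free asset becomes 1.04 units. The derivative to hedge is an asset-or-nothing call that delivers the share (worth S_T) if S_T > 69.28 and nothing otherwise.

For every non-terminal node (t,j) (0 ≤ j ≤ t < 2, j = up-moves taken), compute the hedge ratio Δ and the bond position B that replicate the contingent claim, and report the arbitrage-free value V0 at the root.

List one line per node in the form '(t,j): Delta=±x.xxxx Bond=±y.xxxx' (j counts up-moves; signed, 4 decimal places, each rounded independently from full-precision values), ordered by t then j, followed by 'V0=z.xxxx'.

Under the risk-neutral measure, an up-move has probability p* = (R−d)/(u−d) = 0.5333 and values discount at R = 1.04.
Payoff layer (t=2): V(2,0)=0.0000, V(2,1)=0.0000, V(2,2)=106.2864
Node (1,0) S=43.9200: V=(p*·0.0000+(1−p*)·0.0000)/1.04=0.0000; Δ=(0.0000−0.0000)/(57.9744−31.6224)=0.0000; B=V−Δ·S=0.0000
Node (1,1) S=80.5200: V=(p*·106.2864+(1−p*)·0.0000)/1.04=54.5058; Δ=(106.2864−0.0000)/(106.2864−57.9744)=2.2000; B=V−Δ·S=-122.6382
Node (0,0) S=61.0000: V=(p*·54.5058+(1−p*)·0.0000)/1.04=27.9517; Δ=(54.5058−0.0000)/(80.5200−43.9200)=1.4892; B=V−Δ·S=-62.8914
Self-financing check: at every node Δ·S+B equals the discounted successor values.

(0,0): Delta=1.4892 Bond=-62.8914
(1,0): Delta=0.0000 Bond=0.0000
(1,1): Delta=2.2000 Bond=-122.6382
V0=27.9517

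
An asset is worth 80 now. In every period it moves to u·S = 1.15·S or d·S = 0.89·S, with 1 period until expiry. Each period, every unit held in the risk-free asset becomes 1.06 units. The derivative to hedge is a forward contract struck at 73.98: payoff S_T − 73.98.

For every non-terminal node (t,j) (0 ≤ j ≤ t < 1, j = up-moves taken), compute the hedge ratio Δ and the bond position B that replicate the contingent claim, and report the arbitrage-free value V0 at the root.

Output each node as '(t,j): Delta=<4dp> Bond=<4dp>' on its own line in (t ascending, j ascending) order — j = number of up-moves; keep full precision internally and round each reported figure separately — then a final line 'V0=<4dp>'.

No-arbitrage ⇒ martingale measure with p* = (R−d)/(u−d) = 0.6538.
Payoff layer (t=1): V(1,0)=-2.7800, V(1,1)=18.0200
Node (0,0) S=80.0000: V=(p*·18.0200+(1−p*)·-2.7800)/1.06=10.2075; Δ=(18.0200−-2.7800)/(92.0000−71.2000)=1.0000; B=V−Δ·S=-69.7925
Self-financing check: at every node Δ·S+B equals the discounted successor values.

(0,0): Delta=1.0000 Bond=-69.7925
V0=10.2075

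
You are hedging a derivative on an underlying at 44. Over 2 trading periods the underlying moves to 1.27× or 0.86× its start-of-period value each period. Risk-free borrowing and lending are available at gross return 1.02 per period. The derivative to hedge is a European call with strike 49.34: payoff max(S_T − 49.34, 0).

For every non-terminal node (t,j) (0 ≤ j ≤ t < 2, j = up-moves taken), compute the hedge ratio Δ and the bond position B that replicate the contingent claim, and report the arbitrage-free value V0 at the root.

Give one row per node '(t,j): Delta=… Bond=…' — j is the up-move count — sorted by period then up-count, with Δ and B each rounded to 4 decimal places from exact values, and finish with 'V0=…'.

Under the risk-neutral measure, an up-move has probability p* = (R−d)/(u−d) = 0.3902 and values discount at R = 1.02.
Payoff layer (t=2): V(2,0)=0.0000, V(2,1)=0.0000, V(2,2)=21.6276
(1,0): S=37.8400. Δ = (V_up−V_dn)/(S_up−S_dn) = (0.0000−0.0000)/(48.0568−32.5424) = 0.0000. V = [p*·0.0000 + (1−p*)·0.0000]/1.02 = 0.0000. B = V − Δ·S = 0.0000.
(1,1): S=55.8800. Δ = (V_up−V_dn)/(S_up−S_dn) = (21.6276−0.0000)/(70.9676−48.0568) = 0.9440. V = [p*·21.6276 + (1−p*)·0.0000]/1.02 = 8.2745. B = V − Δ·S = -44.4757.
(0,0): S=44.0000. Δ = (V_up−V_dn)/(S_up−S_dn) = (8.2745−0.0000)/(55.8800−37.8400) = 0.4587. V = [p*·8.2745 + (1−p*)·0.0000]/1.02 = 3.1658. B = V − Δ·S = -17.0160.
Root portfolio cost Δ·44+B reproduces V0=3.1658.

(0,0): Delta=0.4587 Bond=-17.0160
(1,0): Delta=0.0000 Bond=0.0000
(1,1): Delta=0.9440 Bond=-44.4757
V0=3.1658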